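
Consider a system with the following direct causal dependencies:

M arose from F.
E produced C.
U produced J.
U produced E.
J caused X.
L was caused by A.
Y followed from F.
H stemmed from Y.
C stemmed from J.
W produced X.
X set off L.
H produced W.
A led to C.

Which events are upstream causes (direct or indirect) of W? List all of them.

Immediate cause of W: H.
Further upstream: F, Y.

F, H, Y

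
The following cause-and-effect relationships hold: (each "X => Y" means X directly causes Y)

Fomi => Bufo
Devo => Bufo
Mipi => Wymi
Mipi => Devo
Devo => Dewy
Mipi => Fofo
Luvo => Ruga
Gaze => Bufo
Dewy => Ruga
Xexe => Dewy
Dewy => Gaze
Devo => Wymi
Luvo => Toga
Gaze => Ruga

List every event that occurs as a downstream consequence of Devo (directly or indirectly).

Bufo, Dewy, Gaze, Ruga, Wymi

Direct effects: Dewy, Bufo, Wymi.
2 steps out: Gaze, Ruga.
Not reachable from it: Luvo, Mipi, Toga, Xexe, Fofo, Fomi.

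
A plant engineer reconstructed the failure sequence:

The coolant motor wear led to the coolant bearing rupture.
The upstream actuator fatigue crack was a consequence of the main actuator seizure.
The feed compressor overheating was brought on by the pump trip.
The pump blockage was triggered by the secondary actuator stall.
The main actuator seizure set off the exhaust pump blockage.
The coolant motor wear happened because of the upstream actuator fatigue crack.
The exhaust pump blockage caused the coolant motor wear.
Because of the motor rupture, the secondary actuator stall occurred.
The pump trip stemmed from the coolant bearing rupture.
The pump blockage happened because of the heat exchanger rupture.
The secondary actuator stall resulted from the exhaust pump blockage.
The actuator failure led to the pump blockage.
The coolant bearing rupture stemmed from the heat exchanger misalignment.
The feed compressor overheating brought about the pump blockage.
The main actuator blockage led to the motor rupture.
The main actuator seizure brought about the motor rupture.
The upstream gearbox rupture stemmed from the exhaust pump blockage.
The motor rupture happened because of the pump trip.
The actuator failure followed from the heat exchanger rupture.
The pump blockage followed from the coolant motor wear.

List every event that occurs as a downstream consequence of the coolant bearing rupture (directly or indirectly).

the feed compressor overheating, the motor rupture, the pump blockage, the pump trip, the secondary actuator stall

Direct effects: the pump trip.
2 steps out: the feed compressor overheating, the motor rupture.
3 steps out: the secondary actuator stall, the pump blockage.
Not reachable from it: the heat exchanger rupture, the actuator failure, the main actuator seizure, the exhaust pump blockage, the heat exchanger misalignment, the upstream actuator fatigue crack, the main actuator blockage, the coolant motor wear, the upstream gearbox rupture.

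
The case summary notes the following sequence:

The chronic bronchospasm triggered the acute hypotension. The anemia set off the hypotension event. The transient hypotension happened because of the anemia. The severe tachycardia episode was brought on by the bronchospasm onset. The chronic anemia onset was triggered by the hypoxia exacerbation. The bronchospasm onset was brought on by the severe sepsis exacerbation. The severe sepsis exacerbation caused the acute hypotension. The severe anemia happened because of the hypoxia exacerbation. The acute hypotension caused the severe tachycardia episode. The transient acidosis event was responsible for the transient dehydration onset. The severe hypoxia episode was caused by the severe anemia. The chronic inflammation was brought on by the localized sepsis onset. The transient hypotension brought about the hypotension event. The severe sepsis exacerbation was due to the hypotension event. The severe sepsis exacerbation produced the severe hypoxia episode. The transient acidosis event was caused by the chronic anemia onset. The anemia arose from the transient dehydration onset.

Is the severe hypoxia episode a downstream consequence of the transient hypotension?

There is a causal chain: the transient hypotension → the hypotension event → the severe sepsis exacerbation → the severe hypoxia episode.

Yes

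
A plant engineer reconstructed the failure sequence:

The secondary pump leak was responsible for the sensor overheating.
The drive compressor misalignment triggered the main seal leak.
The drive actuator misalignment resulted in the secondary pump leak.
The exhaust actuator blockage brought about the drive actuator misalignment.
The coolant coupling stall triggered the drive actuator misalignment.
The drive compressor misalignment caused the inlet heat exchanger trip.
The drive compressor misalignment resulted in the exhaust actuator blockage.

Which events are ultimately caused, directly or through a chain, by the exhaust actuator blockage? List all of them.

the drive actuator misalignment, the secondary pump leak, the sensor overheating

Direct effects: the drive actuator misalignment.
2 steps out: the secondary pump leak.
3 steps out: the sensor overheating.
Not reachable from it: the drive compressor misalignment, the main seal leak, the coolant coupling stall, the inlet heat exchanger trip.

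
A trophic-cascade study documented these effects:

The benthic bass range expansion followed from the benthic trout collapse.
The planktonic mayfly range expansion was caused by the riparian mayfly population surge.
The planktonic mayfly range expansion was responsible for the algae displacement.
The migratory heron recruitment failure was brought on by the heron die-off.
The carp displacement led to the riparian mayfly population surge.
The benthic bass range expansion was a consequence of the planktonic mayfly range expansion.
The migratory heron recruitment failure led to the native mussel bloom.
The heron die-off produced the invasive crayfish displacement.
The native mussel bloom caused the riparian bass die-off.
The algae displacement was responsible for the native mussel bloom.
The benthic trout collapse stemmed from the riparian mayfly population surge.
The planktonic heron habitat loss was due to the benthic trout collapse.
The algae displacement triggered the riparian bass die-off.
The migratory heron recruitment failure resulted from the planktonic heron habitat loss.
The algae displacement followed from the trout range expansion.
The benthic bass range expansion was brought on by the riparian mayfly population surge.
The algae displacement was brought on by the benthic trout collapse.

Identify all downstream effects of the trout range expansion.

the algae displacement, the native mussel bloom, the riparian bass die-off

Direct effects: the algae displacement.
2 steps out: the native mussel bloom, the riparian bass die-off.
Not reachable from it: the heron die-off, the carp displacement, the riparian mayfly population surge, the benthic trout collapse, the planktonic mayfly range expansion, the invasive crayfish displacement, the benthic bass range expansion, the planktonic heron habitat loss, the migratory heron recruitment failure.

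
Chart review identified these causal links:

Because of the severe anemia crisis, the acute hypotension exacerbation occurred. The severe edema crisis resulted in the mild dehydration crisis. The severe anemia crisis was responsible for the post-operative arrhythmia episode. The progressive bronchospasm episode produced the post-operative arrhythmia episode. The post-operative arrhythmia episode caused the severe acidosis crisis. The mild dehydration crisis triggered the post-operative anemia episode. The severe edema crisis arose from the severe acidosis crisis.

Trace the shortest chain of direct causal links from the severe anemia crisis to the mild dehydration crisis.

the severe anemia crisis → the post-operative arrhythmia episode → the severe acidosis crisis → the severe edema crisis → the mild dehydration crisis

the severe anemia crisis → the post-operative arrhythmia episode
the post-operative arrhythmia episode → the severe acidosis crisis
the severe acidosis crisis → the severe edema crisis
the severe edema crisis → the mild dehydration crisis
Length: 4 steps.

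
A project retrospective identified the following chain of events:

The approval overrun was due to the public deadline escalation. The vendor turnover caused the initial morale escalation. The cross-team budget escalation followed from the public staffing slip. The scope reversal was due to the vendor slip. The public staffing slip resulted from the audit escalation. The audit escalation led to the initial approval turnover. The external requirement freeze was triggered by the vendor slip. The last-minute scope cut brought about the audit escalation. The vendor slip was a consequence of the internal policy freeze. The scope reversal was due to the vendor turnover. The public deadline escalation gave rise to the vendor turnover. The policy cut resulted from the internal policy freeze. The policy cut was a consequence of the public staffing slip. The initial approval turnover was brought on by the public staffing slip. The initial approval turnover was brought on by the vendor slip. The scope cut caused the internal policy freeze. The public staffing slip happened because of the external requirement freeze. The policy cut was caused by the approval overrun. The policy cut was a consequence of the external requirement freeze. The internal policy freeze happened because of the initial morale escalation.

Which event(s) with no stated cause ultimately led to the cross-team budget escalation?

Tracing upstream from the cross-team budget escalation: the cross-team budget escalation ← the public staffing slip ← the audit escalation ← the last-minute scope cut.
A separate upstream branch: the cross-team budget escalation ← the public staffing slip ← the external requirement freeze ← the vendor slip ← the internal policy freeze ← the initial morale escalation ← the vendor turnover ← the public deadline escalation.
A separate upstream branch: the cross-team budget escalation ← the public staffing slip ← the external requirement freeze ← the vendor slip ← the internal policy freeze ← the scope cut.
Each of those chain origins has no stated cause.

the last-minute scope cut, the public deadline escalation, the scope cut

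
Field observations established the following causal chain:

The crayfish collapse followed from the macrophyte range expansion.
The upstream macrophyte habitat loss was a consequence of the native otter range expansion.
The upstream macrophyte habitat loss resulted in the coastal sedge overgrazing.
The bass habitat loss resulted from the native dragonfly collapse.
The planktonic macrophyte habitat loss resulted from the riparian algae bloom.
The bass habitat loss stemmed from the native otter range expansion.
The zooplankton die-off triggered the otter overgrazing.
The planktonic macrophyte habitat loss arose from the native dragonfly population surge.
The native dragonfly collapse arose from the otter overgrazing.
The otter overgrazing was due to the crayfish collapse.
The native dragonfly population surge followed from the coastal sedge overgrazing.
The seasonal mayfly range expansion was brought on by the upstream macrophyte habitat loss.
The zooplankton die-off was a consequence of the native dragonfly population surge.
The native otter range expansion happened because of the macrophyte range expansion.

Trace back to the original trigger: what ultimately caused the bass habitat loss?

the macrophyte range expansion

Tracing upstream from the bass habitat loss: the bass habitat loss ← the native otter range expansion ← the macrophyte range expansion.
The macrophyte range expansion has no stated cause, so it is the root.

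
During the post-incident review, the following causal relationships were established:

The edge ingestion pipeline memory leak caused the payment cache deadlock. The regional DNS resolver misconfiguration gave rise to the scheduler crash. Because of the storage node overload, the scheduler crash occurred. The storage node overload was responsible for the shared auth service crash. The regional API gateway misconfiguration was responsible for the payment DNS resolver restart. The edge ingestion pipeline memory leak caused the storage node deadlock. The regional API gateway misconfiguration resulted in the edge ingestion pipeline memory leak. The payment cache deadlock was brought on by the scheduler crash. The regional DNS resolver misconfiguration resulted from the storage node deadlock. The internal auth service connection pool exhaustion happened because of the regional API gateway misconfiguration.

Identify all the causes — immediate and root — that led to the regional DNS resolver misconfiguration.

Immediate cause of the regional DNS resolver misconfiguration: the storage node deadlock.
Further upstream: the regional API gateway misconfiguration, the edge ingestion pipeline memory leak.

the edge ingestion pipeline memory leak, the regional API gateway misconfiguration, the storage node deadlock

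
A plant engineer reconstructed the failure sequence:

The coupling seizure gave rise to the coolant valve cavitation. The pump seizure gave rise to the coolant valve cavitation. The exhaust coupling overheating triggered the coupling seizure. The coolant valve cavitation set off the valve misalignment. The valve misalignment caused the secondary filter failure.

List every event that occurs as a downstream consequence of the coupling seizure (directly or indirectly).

Direct effects: the coolant valve cavitation.
2 steps out: the valve misalignment.
3 steps out: the secondary filter failure.
Not reachable from it: the exhaust coupling overheating, the pump seizure.

the coolant valve cavitation, the secondary filter failure, the valve misalignment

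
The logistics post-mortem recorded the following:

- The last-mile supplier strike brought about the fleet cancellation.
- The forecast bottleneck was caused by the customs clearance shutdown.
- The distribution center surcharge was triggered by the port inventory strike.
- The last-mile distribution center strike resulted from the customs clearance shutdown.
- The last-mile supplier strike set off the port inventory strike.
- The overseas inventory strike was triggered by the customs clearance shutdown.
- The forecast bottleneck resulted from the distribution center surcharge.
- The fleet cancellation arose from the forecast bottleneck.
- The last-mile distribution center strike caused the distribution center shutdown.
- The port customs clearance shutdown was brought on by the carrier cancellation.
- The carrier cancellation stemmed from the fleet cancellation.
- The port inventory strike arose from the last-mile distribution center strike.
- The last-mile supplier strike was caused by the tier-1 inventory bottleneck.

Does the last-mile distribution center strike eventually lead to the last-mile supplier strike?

The last-mile distribution center strike leads to the distribution center shutdown, the port inventory strike, the distribution center surcharge, the forecast bottleneck, the fleet cancellation, the carrier cancellation, the port customs clearance shutdown; the last-mile supplier strike is not among them.

No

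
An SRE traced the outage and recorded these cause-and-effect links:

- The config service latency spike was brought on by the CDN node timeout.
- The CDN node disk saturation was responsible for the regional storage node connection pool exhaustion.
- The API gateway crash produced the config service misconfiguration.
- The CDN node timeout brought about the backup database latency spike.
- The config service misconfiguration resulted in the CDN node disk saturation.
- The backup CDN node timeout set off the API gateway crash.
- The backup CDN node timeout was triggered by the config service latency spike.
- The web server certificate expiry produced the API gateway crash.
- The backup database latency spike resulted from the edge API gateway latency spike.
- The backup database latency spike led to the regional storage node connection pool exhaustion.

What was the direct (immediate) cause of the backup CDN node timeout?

Upstream contributors include the CDN node timeout, but only the config service latency spike feeds directly into the backup CDN node timeout.

the config service latency spike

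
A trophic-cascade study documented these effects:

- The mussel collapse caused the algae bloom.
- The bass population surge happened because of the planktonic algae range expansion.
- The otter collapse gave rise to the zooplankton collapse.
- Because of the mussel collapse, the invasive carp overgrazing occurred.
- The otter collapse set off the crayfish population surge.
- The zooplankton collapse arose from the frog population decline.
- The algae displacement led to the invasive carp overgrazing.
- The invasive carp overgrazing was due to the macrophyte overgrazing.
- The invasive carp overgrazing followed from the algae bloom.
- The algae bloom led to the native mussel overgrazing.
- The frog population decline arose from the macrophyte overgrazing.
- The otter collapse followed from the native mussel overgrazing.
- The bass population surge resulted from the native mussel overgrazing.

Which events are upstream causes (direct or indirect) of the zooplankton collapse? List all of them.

Immediate causes of the zooplankton collapse: the otter collapse, the frog population decline.
Further upstream: the mussel collapse, the algae bloom, the native mussel overgrazing, the macrophyte overgrazing.

the algae bloom, the frog population decline, the macrophyte overgrazing, the mussel collapse, the native mussel overgrazing, the otter collapse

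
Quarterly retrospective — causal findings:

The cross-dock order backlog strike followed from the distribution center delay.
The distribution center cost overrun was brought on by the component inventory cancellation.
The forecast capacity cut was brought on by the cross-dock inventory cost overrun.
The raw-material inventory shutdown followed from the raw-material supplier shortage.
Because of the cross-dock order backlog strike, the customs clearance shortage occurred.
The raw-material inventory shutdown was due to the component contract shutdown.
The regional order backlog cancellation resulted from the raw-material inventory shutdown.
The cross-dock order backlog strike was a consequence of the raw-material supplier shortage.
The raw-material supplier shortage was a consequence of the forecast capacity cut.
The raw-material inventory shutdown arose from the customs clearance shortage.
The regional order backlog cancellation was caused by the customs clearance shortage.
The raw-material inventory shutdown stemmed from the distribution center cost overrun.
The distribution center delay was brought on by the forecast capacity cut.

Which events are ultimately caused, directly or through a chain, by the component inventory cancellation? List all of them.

Direct effects: the distribution center cost overrun.
2 steps out: the raw-material inventory shutdown.
3 steps out: the regional order backlog cancellation.
Not reachable from it: the cross-dock inventory cost overrun, the forecast capacity cut, the distribution center delay, the raw-material supplier shortage, the cross-dock order backlog strike, the component contract shutdown, the customs clearance shortage.

the distribution center cost overrun, the raw-material inventory shutdown, the regional order backlog cancellation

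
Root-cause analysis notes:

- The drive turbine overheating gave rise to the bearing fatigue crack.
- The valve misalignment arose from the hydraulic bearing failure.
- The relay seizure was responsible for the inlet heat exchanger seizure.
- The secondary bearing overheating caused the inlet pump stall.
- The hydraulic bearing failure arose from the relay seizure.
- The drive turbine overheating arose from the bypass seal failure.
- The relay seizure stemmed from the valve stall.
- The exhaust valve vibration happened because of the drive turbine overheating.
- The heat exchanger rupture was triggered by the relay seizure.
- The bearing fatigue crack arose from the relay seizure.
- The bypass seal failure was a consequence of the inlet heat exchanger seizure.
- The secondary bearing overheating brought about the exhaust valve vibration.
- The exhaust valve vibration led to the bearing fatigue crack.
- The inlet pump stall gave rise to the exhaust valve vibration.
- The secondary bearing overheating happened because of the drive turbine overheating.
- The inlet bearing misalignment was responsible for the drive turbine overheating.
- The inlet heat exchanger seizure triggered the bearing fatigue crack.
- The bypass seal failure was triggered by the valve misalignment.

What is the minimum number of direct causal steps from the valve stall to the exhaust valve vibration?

Shortest chain: the valve stall → the relay seizure → the inlet heat exchanger seizure → the bypass seal failure → the drive turbine overheating → the exhaust valve vibration.

5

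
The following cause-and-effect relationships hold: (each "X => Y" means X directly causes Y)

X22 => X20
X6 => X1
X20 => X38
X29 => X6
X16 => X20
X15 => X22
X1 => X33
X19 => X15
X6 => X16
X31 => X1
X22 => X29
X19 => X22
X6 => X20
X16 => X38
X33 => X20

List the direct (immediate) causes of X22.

X15, X19

X15, X19 → X22 with nothing further upstream stated.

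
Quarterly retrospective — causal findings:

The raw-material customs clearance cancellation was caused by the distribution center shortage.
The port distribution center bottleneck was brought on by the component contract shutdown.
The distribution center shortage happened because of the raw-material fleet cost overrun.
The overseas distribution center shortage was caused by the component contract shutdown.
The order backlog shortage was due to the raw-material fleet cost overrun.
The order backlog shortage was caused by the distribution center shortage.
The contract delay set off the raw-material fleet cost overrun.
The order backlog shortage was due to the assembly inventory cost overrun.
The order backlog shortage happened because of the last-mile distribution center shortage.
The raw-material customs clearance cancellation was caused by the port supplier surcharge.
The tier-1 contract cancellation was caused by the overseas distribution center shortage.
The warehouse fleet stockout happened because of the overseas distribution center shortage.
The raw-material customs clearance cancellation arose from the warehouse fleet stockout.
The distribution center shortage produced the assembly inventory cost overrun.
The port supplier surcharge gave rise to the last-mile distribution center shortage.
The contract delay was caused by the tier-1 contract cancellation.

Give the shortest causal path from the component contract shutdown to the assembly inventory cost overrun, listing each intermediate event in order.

the component contract shutdown → the overseas distribution center shortage
the overseas distribution center shortage → the tier-1 contract cancellation
the tier-1 contract cancellation → the contract delay
the contract delay → the raw-material fleet cost overrun
the raw-material fleet cost overrun → the distribution center shortage
the distribution center shortage → the assembly inventory cost overrun
Length: 6 steps.

the component contract shutdown → the overseas distribution center shortage → the tier-1 contract cancellation → the contract delay → the raw-material fleet cost overrun → the distribution center shortage → the assembly inventory cost overrun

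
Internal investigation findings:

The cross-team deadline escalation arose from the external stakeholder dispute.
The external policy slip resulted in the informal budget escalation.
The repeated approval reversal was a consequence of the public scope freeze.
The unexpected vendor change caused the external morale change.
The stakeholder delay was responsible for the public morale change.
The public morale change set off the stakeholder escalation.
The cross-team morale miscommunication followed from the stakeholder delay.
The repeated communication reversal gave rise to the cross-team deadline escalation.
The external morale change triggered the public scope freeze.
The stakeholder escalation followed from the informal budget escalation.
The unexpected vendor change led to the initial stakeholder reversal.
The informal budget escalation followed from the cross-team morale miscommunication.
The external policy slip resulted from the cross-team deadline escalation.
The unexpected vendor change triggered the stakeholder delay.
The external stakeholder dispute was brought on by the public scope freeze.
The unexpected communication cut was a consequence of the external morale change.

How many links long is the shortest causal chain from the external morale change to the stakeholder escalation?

Shortest chain: the external morale change → the public scope freeze → the external stakeholder dispute → the cross-team deadline escalation → the external policy slip → the informal budget escalation → the stakeholder escalation.

6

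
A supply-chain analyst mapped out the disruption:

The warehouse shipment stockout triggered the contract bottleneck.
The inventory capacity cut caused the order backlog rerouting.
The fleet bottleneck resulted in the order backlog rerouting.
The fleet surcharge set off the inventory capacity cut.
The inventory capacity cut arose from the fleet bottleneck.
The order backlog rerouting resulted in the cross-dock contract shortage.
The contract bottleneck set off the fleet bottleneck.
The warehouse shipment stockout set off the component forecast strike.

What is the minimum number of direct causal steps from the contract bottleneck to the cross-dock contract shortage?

Shortest chain: the contract bottleneck → the fleet bottleneck → the order backlog rerouting → the cross-dock contract shortage.

3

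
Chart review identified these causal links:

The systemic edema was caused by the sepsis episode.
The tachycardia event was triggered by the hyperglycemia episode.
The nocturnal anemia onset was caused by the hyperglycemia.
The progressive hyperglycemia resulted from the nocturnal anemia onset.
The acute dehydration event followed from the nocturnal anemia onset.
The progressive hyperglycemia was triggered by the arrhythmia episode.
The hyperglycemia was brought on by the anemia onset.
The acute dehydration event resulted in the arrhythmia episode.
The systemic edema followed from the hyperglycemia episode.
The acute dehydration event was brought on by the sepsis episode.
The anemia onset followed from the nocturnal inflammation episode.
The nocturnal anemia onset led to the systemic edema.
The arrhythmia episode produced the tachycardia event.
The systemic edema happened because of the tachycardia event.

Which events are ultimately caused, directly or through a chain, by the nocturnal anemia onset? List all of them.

Direct effects: the acute dehydration event, the progressive hyperglycemia, the systemic edema.
2 steps out: the arrhythmia episode.
3 steps out: the tachycardia event.
Not reachable from it: the sepsis episode, the nocturnal inflammation episode, the anemia onset, the hyperglycemia, the hyperglycemia episode.

the acute dehydration event, the arrhythmia episode, the progressive hyperglycemia, the systemic edema, the tachycardia event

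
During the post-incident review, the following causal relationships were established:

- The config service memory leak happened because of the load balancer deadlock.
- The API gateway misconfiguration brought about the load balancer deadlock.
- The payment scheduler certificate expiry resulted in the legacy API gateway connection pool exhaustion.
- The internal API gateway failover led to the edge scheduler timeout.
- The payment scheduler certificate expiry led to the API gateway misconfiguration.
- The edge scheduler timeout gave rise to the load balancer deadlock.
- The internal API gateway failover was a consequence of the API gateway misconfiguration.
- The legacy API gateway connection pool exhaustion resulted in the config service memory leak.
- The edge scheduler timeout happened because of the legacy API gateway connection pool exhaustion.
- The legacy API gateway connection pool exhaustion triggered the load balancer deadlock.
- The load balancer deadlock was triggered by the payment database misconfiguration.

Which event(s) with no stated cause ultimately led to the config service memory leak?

the payment database misconfiguration, the payment scheduler certificate expiry

Tracing upstream from the config service memory leak: the config service memory leak ← the legacy API gateway connection pool exhaustion ← the payment scheduler certificate expiry.
A separate upstream branch: the config service memory leak ← the load balancer deadlock ← the payment database misconfiguration.
Each of those chain origins has no stated cause.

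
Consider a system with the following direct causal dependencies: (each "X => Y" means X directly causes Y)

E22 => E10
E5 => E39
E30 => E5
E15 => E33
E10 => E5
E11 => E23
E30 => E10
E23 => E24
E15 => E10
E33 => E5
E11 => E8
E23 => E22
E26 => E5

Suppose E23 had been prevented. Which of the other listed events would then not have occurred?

E22, E24

Downstream of E23: E22, E24, E10, E5, E39.
Of those, still caused via another path: E10, E5, E39.
The remainder have no surviving cause.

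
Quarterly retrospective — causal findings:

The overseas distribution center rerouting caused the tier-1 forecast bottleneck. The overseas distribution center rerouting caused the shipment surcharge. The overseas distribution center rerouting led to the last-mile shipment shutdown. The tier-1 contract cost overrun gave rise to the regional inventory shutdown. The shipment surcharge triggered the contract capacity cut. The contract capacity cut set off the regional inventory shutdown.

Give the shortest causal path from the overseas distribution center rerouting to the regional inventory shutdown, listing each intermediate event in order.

the overseas distribution center rerouting → the shipment surcharge
the shipment surcharge → the contract capacity cut
the contract capacity cut → the regional inventory shutdown
Length: 3 steps.

the overseas distribution center rerouting → the shipment surcharge → the contract capacity cut → the regional inventory shutdown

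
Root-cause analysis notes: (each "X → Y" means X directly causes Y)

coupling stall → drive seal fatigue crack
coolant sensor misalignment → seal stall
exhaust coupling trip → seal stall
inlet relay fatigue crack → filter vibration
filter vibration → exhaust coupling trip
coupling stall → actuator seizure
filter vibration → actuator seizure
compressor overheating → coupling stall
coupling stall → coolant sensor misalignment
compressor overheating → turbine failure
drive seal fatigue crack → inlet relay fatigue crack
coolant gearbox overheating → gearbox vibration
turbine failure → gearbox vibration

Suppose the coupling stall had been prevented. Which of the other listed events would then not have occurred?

Downstream of the coupling stall: the drive seal fatigue crack, the inlet relay fatigue crack, the filter vibration, the coolant sensor misalignment, the exhaust coupling trip, the actuator seizure, the seal stall.

the actuator seizure, the coolant sensor misalignment, the drive seal fatigue crack, the exhaust coupling trip, the filter vibration, the inlet relay fatigue crack, the seal stall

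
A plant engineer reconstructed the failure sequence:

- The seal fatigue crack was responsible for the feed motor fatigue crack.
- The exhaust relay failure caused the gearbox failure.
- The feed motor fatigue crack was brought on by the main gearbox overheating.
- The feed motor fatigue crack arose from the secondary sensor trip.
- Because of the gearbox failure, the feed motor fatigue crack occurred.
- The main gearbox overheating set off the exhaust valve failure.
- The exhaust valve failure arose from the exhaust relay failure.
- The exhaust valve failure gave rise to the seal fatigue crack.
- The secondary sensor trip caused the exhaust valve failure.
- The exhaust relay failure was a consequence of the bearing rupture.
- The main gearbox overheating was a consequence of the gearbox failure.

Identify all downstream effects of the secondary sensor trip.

the exhaust valve failure, the feed motor fatigue crack, the seal fatigue crack

Direct effects: the exhaust valve failure, the feed motor fatigue crack.
2 steps out: the seal fatigue crack.
Not reachable from it: the bearing rupture, the exhaust relay failure, the gearbox failure, the main gearbox overheating.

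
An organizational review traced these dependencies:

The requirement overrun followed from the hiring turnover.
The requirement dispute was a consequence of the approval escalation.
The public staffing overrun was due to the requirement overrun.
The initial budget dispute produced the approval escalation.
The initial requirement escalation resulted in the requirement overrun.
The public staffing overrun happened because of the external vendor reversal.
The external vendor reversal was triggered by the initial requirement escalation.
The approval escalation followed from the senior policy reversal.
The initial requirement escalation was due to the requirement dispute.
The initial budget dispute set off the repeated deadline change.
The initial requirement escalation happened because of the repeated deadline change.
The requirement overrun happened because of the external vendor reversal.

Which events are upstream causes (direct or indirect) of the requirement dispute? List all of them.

Immediate cause of the requirement dispute: the approval escalation.
Further upstream: the initial budget dispute, the senior policy reversal.

the approval escalation, the initial budget dispute, the senior policy reversal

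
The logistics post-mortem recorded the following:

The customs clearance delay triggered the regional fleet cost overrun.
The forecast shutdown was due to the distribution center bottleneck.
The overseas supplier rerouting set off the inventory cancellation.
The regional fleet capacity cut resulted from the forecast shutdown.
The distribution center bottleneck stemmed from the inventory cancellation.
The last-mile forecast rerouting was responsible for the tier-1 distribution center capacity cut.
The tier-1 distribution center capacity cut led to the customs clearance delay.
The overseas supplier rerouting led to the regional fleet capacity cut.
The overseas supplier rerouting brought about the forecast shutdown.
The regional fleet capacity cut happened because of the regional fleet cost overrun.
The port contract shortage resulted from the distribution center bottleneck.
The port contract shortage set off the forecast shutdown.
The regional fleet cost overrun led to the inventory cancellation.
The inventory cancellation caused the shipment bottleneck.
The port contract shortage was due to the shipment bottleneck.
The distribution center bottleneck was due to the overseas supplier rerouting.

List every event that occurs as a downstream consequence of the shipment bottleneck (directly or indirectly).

Direct effects: the port contract shortage.
2 steps out: the forecast shutdown.
3 steps out: the regional fleet capacity cut.
Not reachable from it: the last-mile forecast rerouting, the tier-1 distribution center capacity cut, the overseas supplier rerouting, the customs clearance delay, the regional fleet cost overrun, the inventory cancellation, the distribution center bottleneck.

the forecast shutdown, the port contract shortage, the regional fleet capacity cut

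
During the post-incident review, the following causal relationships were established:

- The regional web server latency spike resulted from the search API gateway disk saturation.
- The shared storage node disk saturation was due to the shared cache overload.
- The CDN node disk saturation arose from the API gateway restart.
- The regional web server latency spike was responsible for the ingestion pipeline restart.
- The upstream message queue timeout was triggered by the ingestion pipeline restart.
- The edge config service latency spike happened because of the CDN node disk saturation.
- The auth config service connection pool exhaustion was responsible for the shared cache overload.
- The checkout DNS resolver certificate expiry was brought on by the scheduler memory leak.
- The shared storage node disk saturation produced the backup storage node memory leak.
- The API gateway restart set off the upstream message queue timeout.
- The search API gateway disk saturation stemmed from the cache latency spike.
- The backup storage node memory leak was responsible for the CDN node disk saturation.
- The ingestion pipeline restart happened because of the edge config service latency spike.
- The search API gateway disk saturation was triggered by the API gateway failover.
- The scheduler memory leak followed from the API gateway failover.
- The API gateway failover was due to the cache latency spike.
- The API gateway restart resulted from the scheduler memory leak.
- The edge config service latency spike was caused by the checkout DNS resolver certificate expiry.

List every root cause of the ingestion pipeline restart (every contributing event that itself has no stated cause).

Tracing upstream from the ingestion pipeline restart: the ingestion pipeline restart ← the regional web server latency spike ← the search API gateway disk saturation ← the cache latency spike.
A separate upstream branch: the ingestion pipeline restart ← the edge config service latency spike ← the CDN node disk saturation ← the backup storage node memory leak ← the shared storage node disk saturation ← the shared cache overload ← the auth config service connection pool exhaustion.
Each of those chain origins has no stated cause.

the auth config service connection pool exhaustion, the cache latency spike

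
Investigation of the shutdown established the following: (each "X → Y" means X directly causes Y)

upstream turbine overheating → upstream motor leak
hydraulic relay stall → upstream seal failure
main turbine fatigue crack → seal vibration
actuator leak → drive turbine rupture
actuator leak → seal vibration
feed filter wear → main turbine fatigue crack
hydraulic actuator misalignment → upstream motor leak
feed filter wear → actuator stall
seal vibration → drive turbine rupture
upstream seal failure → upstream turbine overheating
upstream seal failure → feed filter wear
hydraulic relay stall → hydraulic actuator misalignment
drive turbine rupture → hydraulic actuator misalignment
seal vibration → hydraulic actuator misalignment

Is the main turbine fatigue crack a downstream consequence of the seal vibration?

No

The seal vibration leads to the drive turbine rupture, the hydraulic actuator misalignment, the upstream motor leak; the main turbine fatigue crack is not among them.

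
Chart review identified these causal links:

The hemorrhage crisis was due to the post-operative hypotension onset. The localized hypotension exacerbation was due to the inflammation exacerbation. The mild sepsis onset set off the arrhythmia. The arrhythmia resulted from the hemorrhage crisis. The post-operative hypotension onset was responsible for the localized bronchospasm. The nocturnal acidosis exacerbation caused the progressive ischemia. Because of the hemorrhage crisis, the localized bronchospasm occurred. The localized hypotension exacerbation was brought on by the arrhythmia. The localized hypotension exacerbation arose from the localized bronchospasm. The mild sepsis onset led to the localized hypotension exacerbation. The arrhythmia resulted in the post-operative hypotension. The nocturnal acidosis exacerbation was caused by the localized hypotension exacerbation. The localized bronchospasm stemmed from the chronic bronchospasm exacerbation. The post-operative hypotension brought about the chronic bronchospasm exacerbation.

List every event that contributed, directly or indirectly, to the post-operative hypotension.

Immediate cause of the post-operative hypotension: the arrhythmia.
Further upstream: the post-operative hypotension onset, the mild sepsis onset, the hemorrhage crisis.

the arrhythmia, the hemorrhage crisis, the mild sepsis onset, the post-operative hypotension onset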